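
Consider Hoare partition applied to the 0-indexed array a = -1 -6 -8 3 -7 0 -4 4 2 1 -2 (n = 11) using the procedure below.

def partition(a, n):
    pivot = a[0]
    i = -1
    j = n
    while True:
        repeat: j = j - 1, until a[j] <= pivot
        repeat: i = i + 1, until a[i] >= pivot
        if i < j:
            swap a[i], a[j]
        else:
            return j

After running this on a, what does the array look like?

-2 -6 -8 -4 -7 0 3 4 2 1 -1

pivot=-1
j stops at 10 (-2), i stops at 0 (-1); swap ⇒ -2 -6 -8 3 -7 0 -4 4 2 1 -1
j stops at 6 (-4), i stops at 3 (3); swap ⇒ -2 -6 -8 -4 -7 0 3 4 2 1 -1
j stops at 4, i stops at 5; i≥j ⇒ return 4. a=-2 -6 -8 -4 -7 0 3 4 2 1 -1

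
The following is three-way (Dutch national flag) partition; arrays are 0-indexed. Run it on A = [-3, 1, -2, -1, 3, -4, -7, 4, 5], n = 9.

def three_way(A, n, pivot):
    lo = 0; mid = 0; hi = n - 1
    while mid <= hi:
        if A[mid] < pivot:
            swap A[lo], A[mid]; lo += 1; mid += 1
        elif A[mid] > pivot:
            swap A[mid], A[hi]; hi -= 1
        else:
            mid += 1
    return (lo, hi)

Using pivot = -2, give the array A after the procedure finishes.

lo=0 mid=0 hi=8
-3<-2: swap(0,0), lo=1 mid=1 ⇒ [-3, 1, -2, -1, 3, -4, -7, 4, 5]
1>-2: swap(1,8), hi=7 ⇒ [-3, 5, -2, -1, 3, -4, -7, 4, 1]
5>-2: swap(1,7), hi=6 ⇒ [-3, 4, -2, -1, 3, -4, -7, 5, 1]
4>-2: swap(1,6), hi=5 ⇒ [-3, -7, -2, -1, 3, -4, 4, 5, 1]
-7<-2: swap(1,1), lo=2 mid=2 ⇒ [-3, -7, -2, -1, 3, -4, 4, 5, 1]
-2=-2: mid=3
-1>-2: swap(3,5), hi=4 ⇒ [-3, -7, -2, -4, 3, -1, 4, 5, 1]
-4<-2: swap(2,3), lo=3 mid=4 ⇒ [-3, -7, -4, -2, 3, -1, 4, 5, 1]
3>-2: swap(4,4), hi=3 ⇒ [-3, -7, -4, -2, 3, -1, 4, 5, 1]
done. lo=3 hi=3; A=[-3, -7, -4, -2, 3, -1, 4, 5, 1]

[-3, -7, -4, -2, 3, -1, 4, 5, 1]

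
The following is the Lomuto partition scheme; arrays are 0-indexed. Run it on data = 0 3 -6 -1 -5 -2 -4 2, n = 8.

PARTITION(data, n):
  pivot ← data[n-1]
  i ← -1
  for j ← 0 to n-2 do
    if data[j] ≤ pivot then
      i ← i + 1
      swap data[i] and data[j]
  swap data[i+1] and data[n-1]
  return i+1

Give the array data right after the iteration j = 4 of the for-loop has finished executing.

0 -6 -1 -5 3 -2 -4 2

pivot = data[7] = 2; i = -1
j=0: data[0]=0 ≤ 2 → i=0, swap data[0],data[0] (no change) → 0 3 -6 -1 -5 -2 -4 2
j=1: data[1]=3 > 2 → no swap
j=2: data[2]=-6 ≤ 2 → i=1, swap data[1],data[2] → 0 -6 3 -1 -5 -2 -4 2
j=3: data[3]=-1 ≤ 2 → i=2, swap data[2],data[3] → 0 -6 -1 3 -5 -2 -4 2
j=4: data[4]=-5 ≤ 2 → i=3, swap data[3],data[4] → 0 -6 -1 -5 3 -2 -4 2
(after j=4) data = 0 -6 -1 -5 3 -2 -4 2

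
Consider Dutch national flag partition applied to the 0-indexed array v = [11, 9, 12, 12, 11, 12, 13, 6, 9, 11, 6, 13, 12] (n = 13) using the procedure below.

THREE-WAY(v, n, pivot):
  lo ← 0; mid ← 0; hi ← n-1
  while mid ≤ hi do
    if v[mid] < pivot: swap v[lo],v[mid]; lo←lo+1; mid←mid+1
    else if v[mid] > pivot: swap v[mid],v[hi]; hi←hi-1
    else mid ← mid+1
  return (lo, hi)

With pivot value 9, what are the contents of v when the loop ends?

pivot = 9; lo=0, mid=0, hi=12
v[mid]=11>9: swap v[0],v[12]; hi=11 → [12, 9, 12, 12, 11, 12, 13, 6, 9, 11, 6, 13, 11]
v[mid]=12>9: swap v[0],v[11]; hi=10 → [13, 9, 12, 12, 11, 12, 13, 6, 9, 11, 6, 12, 11]
v[mid]=13>9: swap v[0],v[10]; hi=9 → [6, 9, 12, 12, 11, 12, 13, 6, 9, 11, 13, 12, 11]
v[mid]=6<9: swap v[0],v[0]; lo=1,mid=1 → [6, 9, 12, 12, 11, 12, 13, 6, 9, 11, 13, 12, 11]
v[mid]=9=9: mid=2
v[mid]=12>9: swap v[2],v[9]; hi=8 → [6, 9, 11, 12, 11, 12, 13, 6, 9, 12, 13, 12, 11]
v[mid]=11>9: swap v[2],v[8]; hi=7 → [6, 9, 9, 12, 11, 12, 13, 6, 11, 12, 13, 12, 11]
v[mid]=9=9: mid=3
v[mid]=12>9: swap v[3],v[7]; hi=6 → [6, 9, 9, 6, 11, 12, 13, 12, 11, 12, 13, 12, 11]
v[mid]=6<9: swap v[1],v[3]; lo=2,mid=4 → [6, 6, 9, 9, 11, 12, 13, 12, 11, 12, 13, 12, 11]
v[mid]=11>9: swap v[4],v[6]; hi=5 → [6, 6, 9, 9, 13, 12, 11, 12, 11, 12, 13, 12, 11]
v[mid]=13>9: swap v[4],v[5]; hi=4 → [6, 6, 9, 9, 12, 13, 11, 12, 11, 12, 13, 12, 11]
v[mid]=12>9: swap v[4],v[4]; hi=3 → [6, 6, 9, 9, 12, 13, 11, 12, 11, 12, 13, 12, 11]
end: lo=2, hi=3; v = [6, 6, 9, 9, 12, 13, 11, 12, 11, 12, 13, 12, 11]

[6, 6, 9, 9, 12, 13, 11, 12, 11, 12, 13, 12, 11]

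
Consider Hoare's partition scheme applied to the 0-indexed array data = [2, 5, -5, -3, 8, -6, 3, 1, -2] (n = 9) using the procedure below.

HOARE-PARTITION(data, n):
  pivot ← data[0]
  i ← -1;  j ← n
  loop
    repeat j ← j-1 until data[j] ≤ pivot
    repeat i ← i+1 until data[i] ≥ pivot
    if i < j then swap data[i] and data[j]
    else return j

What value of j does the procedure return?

pivot = data[0] = 2; i = -1, j = 9
j→8 (data[8]=-2≤2), i→0 (data[0]=2≥2); i<j, swap → [-2, 5, -5, -3, 8, -6, 3, 1, 2]
j→7 (data[7]=1≤2), i→1 (data[1]=5≥2); i<j, swap → [-2, 1, -5, -3, 8, -6, 3, 5, 2]
j→5 (data[5]=-6≤2), i→4 (data[4]=8≥2); i<j, swap → [-2, 1, -5, -3, -6, 8, 3, 5, 2]
j→4, i→5; i≥j, return j=4. data = [-2, 1, -5, -3, -6, 8, 3, 5, 2]

4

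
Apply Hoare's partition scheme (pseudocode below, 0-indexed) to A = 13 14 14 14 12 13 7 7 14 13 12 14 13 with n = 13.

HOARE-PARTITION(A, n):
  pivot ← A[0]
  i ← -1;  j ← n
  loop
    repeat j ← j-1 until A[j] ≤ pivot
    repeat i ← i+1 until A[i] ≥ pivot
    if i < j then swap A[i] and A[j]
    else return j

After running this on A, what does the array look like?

13 12 13 7 12 7 13 14 14 14 14 14 13

pivot=13
j stops at 12 (13), i stops at 0 (13); swap ⇒ 13 14 14 14 12 13 7 7 14 13 12 14 13
j stops at 10 (12), i stops at 1 (14); swap ⇒ 13 12 14 14 12 13 7 7 14 13 14 14 13
j stops at 9 (13), i stops at 2 (14); swap ⇒ 13 12 13 14 12 13 7 7 14 14 14 14 13
j stops at 7 (7), i stops at 3 (14); swap ⇒ 13 12 13 7 12 13 7 14 14 14 14 14 13
j stops at 6 (7), i stops at 5 (13); swap ⇒ 13 12 13 7 12 7 13 14 14 14 14 14 13
j stops at 5, i stops at 6; i≥j ⇒ return 5. A=13 12 13 7 12 7 13 14 14 14 14 14 13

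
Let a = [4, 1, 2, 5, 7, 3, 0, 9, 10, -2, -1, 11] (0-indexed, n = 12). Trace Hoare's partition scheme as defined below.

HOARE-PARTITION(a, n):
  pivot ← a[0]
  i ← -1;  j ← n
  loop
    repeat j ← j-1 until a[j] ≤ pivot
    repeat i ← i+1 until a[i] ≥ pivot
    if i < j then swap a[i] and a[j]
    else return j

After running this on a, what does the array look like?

pivot=4
j stops at 10 (-1), i stops at 0 (4); swap ⇒ [-1, 1, 2, 5, 7, 3, 0, 9, 10, -2, 4, 11]
j stops at 9 (-2), i stops at 3 (5); swap ⇒ [-1, 1, 2, -2, 7, 3, 0, 9, 10, 5, 4, 11]
j stops at 6 (0), i stops at 4 (7); swap ⇒ [-1, 1, 2, -2, 0, 3, 7, 9, 10, 5, 4, 11]
j stops at 5, i stops at 6; i≥j ⇒ return 5. a=[-1, 1, 2, -2, 0, 3, 7, 9, 10, 5, 4, 11]

[-1, 1, 2, -2, 0, 3, 7, 9, 10, 5, 4, 11]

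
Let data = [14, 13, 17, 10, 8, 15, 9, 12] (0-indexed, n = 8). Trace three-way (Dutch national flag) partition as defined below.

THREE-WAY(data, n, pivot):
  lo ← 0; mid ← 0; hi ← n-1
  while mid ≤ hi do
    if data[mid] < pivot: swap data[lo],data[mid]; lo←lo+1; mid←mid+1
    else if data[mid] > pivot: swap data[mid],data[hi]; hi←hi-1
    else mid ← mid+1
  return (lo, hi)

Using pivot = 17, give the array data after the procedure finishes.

[14, 13, 10, 8, 15, 9, 12, 17]

lo=0 mid=0 hi=7
14<17: swap(0,0), lo=1 mid=1 ⇒ [14, 13, 17, 10, 8, 15, 9, 12]
13<17: swap(1,1), lo=2 mid=2 ⇒ [14, 13, 17, 10, 8, 15, 9, 12]
17=17: mid=3
10<17: swap(2,3), lo=3 mid=4 ⇒ [14, 13, 10, 17, 8, 15, 9, 12]
8<17: swap(3,4), lo=4 mid=5 ⇒ [14, 13, 10, 8, 17, 15, 9, 12]
15<17: swap(4,5), lo=5 mid=6 ⇒ [14, 13, 10, 8, 15, 17, 9, 12]
9<17: swap(5,6), lo=6 mid=7 ⇒ [14, 13, 10, 8, 15, 9, 17, 12]
12<17: swap(6,7), lo=7 mid=8 ⇒ [14, 13, 10, 8, 15, 9, 12, 17]
done. lo=7 hi=7; data=[14, 13, 10, 8, 15, 9, 12, 17]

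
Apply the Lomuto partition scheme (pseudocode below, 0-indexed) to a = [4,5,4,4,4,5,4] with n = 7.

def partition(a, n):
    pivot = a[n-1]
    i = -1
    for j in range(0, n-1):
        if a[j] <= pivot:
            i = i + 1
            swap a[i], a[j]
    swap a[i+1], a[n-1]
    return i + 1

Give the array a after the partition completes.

pivot=4, i=-1
j=0: 4≤4, i=0, swap(0,0) ⇒ [4,5,4,4,4,5,4]
j=1: 5>4, skip
j=2: 4≤4, i=1, swap(1,2) ⇒ [4,4,5,4,4,5,4]
j=3: 4≤4, i=2, swap(2,3) ⇒ [4,4,4,5,4,5,4]
j=4: 4≤4, i=3, swap(3,4) ⇒ [4,4,4,4,5,5,4]
j=5: 5>4, skip
swap(4,6) ⇒ [4,4,4,4,4,5,5]; return 4

[4,4,4,4,4,5,5]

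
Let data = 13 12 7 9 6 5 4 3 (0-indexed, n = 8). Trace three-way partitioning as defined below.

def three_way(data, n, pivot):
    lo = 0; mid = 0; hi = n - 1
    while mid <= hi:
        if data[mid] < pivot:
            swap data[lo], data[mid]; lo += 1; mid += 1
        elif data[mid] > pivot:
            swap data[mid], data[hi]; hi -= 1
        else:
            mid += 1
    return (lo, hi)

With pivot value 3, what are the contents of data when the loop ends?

3 7 9 6 5 4 12 13

lo=0 mid=0 hi=7
13>3: swap(0,7), hi=6 ⇒ 3 12 7 9 6 5 4 13
3=3: mid=1
12>3: swap(1,6), hi=5 ⇒ 3 4 7 9 6 5 12 13
4>3: swap(1,5), hi=4 ⇒ 3 5 7 9 6 4 12 13
5>3: swap(1,4), hi=3 ⇒ 3 6 7 9 5 4 12 13
6>3: swap(1,3), hi=2 ⇒ 3 9 7 6 5 4 12 13
9>3: swap(1,2), hi=1 ⇒ 3 7 9 6 5 4 12 13
7>3: swap(1,1), hi=0 ⇒ 3 7 9 6 5 4 12 13
done. lo=0 hi=0; data=3 7 9 6 5 4 12 13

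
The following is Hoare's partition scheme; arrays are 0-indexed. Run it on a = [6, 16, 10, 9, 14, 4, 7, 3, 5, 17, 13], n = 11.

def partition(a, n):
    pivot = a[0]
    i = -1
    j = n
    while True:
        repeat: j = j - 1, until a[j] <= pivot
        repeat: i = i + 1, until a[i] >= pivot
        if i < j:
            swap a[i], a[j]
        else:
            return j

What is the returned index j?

pivot = a[0] = 6; i = -1, j = 11
j→8 (a[8]=5≤6), i→0 (a[0]=6≥6); i<j, swap → [5, 16, 10, 9, 14, 4, 7, 3, 6, 17, 13]
j→7 (a[7]=3≤6), i→1 (a[1]=16≥6); i<j, swap → [5, 3, 10, 9, 14, 4, 7, 16, 6, 17, 13]
j→5 (a[5]=4≤6), i→2 (a[2]=10≥6); i<j, swap → [5, 3, 4, 9, 14, 10, 7, 16, 6, 17, 13]
j→2, i→3; i≥j, return j=2. a = [5, 3, 4, 9, 14, 10, 7, 16, 6, 17, 13]

2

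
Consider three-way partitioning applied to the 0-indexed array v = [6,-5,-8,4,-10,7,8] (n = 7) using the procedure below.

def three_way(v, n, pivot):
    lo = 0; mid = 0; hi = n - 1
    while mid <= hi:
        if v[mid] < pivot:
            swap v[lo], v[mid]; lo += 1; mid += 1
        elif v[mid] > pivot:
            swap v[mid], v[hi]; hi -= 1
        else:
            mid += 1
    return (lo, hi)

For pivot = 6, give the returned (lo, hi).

(4, 4)

lo=0 mid=0 hi=6
6=6: mid=1
-5<6: swap(0,1), lo=1 mid=2 ⇒ [-5,6,-8,4,-10,7,8]
-8<6: swap(1,2), lo=2 mid=3 ⇒ [-5,-8,6,4,-10,7,8]
4<6: swap(2,3), lo=3 mid=4 ⇒ [-5,-8,4,6,-10,7,8]
-10<6: swap(3,4), lo=4 mid=5 ⇒ [-5,-8,4,-10,6,7,8]
7>6: swap(5,6), hi=5 ⇒ [-5,-8,4,-10,6,8,7]
8>6: swap(5,5), hi=4 ⇒ [-5,-8,4,-10,6,8,7]
done. lo=4 hi=4; v=[-5,-8,4,-10,6,8,7]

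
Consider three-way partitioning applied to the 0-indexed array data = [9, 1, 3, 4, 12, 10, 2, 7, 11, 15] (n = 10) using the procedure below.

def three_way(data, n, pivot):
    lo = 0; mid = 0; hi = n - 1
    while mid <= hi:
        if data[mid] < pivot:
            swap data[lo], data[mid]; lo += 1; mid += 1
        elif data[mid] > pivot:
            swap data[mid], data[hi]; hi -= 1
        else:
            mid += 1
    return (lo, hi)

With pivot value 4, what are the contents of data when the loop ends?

[2, 1, 3, 4, 10, 12, 7, 11, 15, 9]

lo=0 mid=0 hi=9
9>4: swap(0,9), hi=8 ⇒ [15, 1, 3, 4, 12, 10, 2, 7, 11, 9]
15>4: swap(0,8), hi=7 ⇒ [11, 1, 3, 4, 12, 10, 2, 7, 15, 9]
11>4: swap(0,7), hi=6 ⇒ [7, 1, 3, 4, 12, 10, 2, 11, 15, 9]
7>4: swap(0,6), hi=5 ⇒ [2, 1, 3, 4, 12, 10, 7, 11, 15, 9]
2<4: swap(0,0), lo=1 mid=1 ⇒ [2, 1, 3, 4, 12, 10, 7, 11, 15, 9]
1<4: swap(1,1), lo=2 mid=2 ⇒ [2, 1, 3, 4, 12, 10, 7, 11, 15, 9]
3<4: swap(2,2), lo=3 mid=3 ⇒ [2, 1, 3, 4, 12, 10, 7, 11, 15, 9]
4=4: mid=4
12>4: swap(4,5), hi=4 ⇒ [2, 1, 3, 4, 10, 12, 7, 11, 15, 9]
10>4: swap(4,4), hi=3 ⇒ [2, 1, 3, 4, 10, 12, 7, 11, 15, 9]
done. lo=3 hi=3; data=[2, 1, 3, 4, 10, 12, 7, 11, 15, 9]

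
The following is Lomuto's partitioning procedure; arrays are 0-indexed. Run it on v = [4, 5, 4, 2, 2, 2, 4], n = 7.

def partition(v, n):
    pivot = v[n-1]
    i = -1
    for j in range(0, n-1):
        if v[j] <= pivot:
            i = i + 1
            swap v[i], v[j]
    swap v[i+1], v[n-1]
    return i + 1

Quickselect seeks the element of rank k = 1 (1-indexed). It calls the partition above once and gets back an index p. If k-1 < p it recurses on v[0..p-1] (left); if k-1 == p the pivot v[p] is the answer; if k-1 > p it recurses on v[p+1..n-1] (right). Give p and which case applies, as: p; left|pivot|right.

5; left

pivot = v[6] = 4; i = -1
j=0: v[0]=4 ≤ 4 → i=0, swap v[0],v[0] (no change) → [4, 5, 4, 2, 2, 2, 4]
j=1: v[1]=5 > 4 → no swap
j=2: v[2]=4 ≤ 4 → i=1, swap v[1],v[2] → [4, 4, 5, 2, 2, 2, 4]
j=3: v[3]=2 ≤ 4 → i=2, swap v[2],v[3] → [4, 4, 2, 5, 2, 2, 4]
j=4: v[4]=2 ≤ 4 → i=3, swap v[3],v[4] → [4, 4, 2, 2, 5, 2, 4]
j=5: v[5]=2 ≤ 4 → i=4, swap v[4],v[5] → [4, 4, 2, 2, 2, 5, 4]
final swap v[5],v[6] → [4, 4, 2, 2, 2, 4, 5]; return 5
p = 5; k-1 = 0 < 5 ⇒ left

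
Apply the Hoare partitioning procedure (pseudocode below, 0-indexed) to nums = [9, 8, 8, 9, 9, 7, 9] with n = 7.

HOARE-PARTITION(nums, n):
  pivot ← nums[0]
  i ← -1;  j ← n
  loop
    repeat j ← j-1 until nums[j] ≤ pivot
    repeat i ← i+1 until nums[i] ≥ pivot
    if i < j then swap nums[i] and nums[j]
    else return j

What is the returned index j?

pivot=9
j stops at 6 (9), i stops at 0 (9); swap ⇒ [9, 8, 8, 9, 9, 7, 9]
j stops at 5 (7), i stops at 3 (9); swap ⇒ [9, 8, 8, 7, 9, 9, 9]
j stops at 4, i stops at 4; i≥j ⇒ return 4. nums=[9, 8, 8, 7, 9, 9, 9]

4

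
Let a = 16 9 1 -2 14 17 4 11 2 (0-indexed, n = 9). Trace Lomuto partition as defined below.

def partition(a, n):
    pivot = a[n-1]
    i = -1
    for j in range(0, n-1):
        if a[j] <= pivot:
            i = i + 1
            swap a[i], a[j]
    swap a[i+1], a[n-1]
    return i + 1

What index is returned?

2

pivot = a[8] = 2; i = -1
j=0: a[0]=16 > 2 → no swap
j=1: a[1]=9 > 2 → no swap
j=2: a[2]=1 ≤ 2 → i=0, swap a[0],a[2] → 1 9 16 -2 14 17 4 11 2
j=3: a[3]=-2 ≤ 2 → i=1, swap a[1],a[3] → 1 -2 16 9 14 17 4 11 2
j=4: a[4]=14 > 2 → no swap
j=5: a[5]=17 > 2 → no swap
j=6: a[6]=4 > 2 → no swap
j=7: a[7]=11 > 2 → no swap
final swap a[2],a[8] → 1 -2 2 9 14 17 4 11 16; return 2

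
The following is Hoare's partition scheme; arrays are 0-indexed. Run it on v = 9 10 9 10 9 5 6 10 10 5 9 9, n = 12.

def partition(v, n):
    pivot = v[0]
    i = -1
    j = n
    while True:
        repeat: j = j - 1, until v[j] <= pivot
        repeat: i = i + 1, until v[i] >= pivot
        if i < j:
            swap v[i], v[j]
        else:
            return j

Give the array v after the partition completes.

9 9 5 6 5 9 10 10 10 9 10 9

pivot = v[0] = 9; i = -1, j = 12
j→11 (v[11]=9≤9), i→0 (v[0]=9≥9); i<j, swap → 9 10 9 10 9 5 6 10 10 5 9 9
j→10 (v[10]=9≤9), i→1 (v[1]=10≥9); i<j, swap → 9 9 9 10 9 5 6 10 10 5 10 9
j→9 (v[9]=5≤9), i→2 (v[2]=9≥9); i<j, swap → 9 9 5 10 9 5 6 10 10 9 10 9
j→6 (v[6]=6≤9), i→3 (v[3]=10≥9); i<j, swap → 9 9 5 6 9 5 10 10 10 9 10 9
j→5 (v[5]=5≤9), i→4 (v[4]=9≥9); i<j, swap → 9 9 5 6 5 9 10 10 10 9 10 9
j→4, i→5; i≥j, return j=4. v = 9 9 5 6 5 9 10 10 10 9 10 9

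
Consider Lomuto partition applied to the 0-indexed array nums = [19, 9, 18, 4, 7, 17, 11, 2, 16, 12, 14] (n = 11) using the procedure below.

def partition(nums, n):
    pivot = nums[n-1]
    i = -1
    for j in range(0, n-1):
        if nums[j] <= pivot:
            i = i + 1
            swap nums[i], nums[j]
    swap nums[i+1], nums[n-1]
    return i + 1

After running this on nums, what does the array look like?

[9, 4, 7, 11, 2, 12, 14, 18, 16, 17, 19]

pivot=14, i=-1
j=0: 19>14, skip
j=1: 9≤14, i=0, swap(0,1) ⇒ [9, 19, 18, 4, 7, 17, 11, 2, 16, 12, 14]
j=2: 18>14, skip
j=3: 4≤14, i=1, swap(1,3) ⇒ [9, 4, 18, 19, 7, 17, 11, 2, 16, 12, 14]
j=4: 7≤14, i=2, swap(2,4) ⇒ [9, 4, 7, 19, 18, 17, 11, 2, 16, 12, 14]
j=5: 17>14, skip
j=6: 11≤14, i=3, swap(3,6) ⇒ [9, 4, 7, 11, 18, 17, 19, 2, 16, 12, 14]
j=7: 2≤14, i=4, swap(4,7) ⇒ [9, 4, 7, 11, 2, 17, 19, 18, 16, 12, 14]
j=8: 16>14, skip
j=9: 12≤14, i=5, swap(5,9) ⇒ [9, 4, 7, 11, 2, 12, 19, 18, 16, 17, 14]
swap(6,10) ⇒ [9, 4, 7, 11, 2, 12, 14, 18, 16, 17, 19]; return 6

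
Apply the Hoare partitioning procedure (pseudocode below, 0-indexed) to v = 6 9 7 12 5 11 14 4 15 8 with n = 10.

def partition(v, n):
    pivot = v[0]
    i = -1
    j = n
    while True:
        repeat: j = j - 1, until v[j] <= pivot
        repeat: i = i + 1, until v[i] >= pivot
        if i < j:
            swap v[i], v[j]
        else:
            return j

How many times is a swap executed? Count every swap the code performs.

2

pivot=6
j stops at 7 (4), i stops at 0 (6); swap ⇒ 4 9 7 12 5 11 14 6 15 8
j stops at 4 (5), i stops at 1 (9); swap ⇒ 4 5 7 12 9 11 14 6 15 8
j stops at 1, i stops at 2; i≥j ⇒ return 1. v=4 5 7 12 9 11 14 6 15 8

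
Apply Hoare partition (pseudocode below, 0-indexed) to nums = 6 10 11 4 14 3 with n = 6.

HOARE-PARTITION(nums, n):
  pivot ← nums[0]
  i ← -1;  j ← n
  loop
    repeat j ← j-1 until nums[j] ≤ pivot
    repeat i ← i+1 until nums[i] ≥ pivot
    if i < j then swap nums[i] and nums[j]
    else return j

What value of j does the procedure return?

1

pivot = nums[0] = 6; i = -1, j = 6
j→5 (nums[5]=3≤6), i→0 (nums[0]=6≥6); i<j, swap → 3 10 11 4 14 6
j→3 (nums[3]=4≤6), i→1 (nums[1]=10≥6); i<j, swap → 3 4 11 10 14 6
j→1, i→2; i≥j, return j=1. nums = 3 4 11 10 14 6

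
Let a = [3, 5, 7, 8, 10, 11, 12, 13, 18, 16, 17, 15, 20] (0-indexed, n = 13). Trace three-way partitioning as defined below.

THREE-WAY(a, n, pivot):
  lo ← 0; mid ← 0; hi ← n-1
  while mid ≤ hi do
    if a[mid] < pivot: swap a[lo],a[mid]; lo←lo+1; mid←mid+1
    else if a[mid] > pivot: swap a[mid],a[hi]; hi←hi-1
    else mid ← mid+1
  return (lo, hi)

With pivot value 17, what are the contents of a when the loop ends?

[3, 5, 7, 8, 10, 11, 12, 13, 15, 16, 17, 20, 18]

lo=0 mid=0 hi=12
3<17: swap(0,0), lo=1 mid=1 ⇒ [3, 5, 7, 8, 10, 11, 12, 13, 18, 16, 17, 15, 20]
5<17: swap(1,1), lo=2 mid=2 ⇒ [3, 5, 7, 8, 10, 11, 12, 13, 18, 16, 17, 15, 20]
7<17: swap(2,2), lo=3 mid=3 ⇒ [3, 5, 7, 8, 10, 11, 12, 13, 18, 16, 17, 15, 20]
8<17: swap(3,3), lo=4 mid=4 ⇒ [3, 5, 7, 8, 10, 11, 12, 13, 18, 16, 17, 15, 20]
10<17: swap(4,4), lo=5 mid=5 ⇒ [3, 5, 7, 8, 10, 11, 12, 13, 18, 16, 17, 15, 20]
11<17: swap(5,5), lo=6 mid=6 ⇒ [3, 5, 7, 8, 10, 11, 12, 13, 18, 16, 17, 15, 20]
12<17: swap(6,6), lo=7 mid=7 ⇒ [3, 5, 7, 8, 10, 11, 12, 13, 18, 16, 17, 15, 20]
13<17: swap(7,7), lo=8 mid=8 ⇒ [3, 5, 7, 8, 10, 11, 12, 13, 18, 16, 17, 15, 20]
18>17: swap(8,12), hi=11 ⇒ [3, 5, 7, 8, 10, 11, 12, 13, 20, 16, 17, 15, 18]
20>17: swap(8,11), hi=10 ⇒ [3, 5, 7, 8, 10, 11, 12, 13, 15, 16, 17, 20, 18]
15<17: swap(8,8), lo=9 mid=9 ⇒ [3, 5, 7, 8, 10, 11, 12, 13, 15, 16, 17, 20, 18]
16<17: swap(9,9), lo=10 mid=10 ⇒ [3, 5, 7, 8, 10, 11, 12, 13, 15, 16, 17, 20, 18]
17=17: mid=11
done. lo=10 hi=10; a=[3, 5, 7, 8, 10, 11, 12, 13, 15, 16, 17, 20, 18]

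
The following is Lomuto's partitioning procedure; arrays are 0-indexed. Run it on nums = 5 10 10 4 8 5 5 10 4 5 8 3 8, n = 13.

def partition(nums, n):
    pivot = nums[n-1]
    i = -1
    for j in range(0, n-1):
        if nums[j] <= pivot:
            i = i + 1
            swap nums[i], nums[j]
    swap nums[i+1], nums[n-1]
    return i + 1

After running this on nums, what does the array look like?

5 4 8 5 5 4 5 8 3 8 10 10 10

pivot = nums[12] = 8; i = -1
j=0: nums[0]=5 ≤ 8 → i=0, swap nums[0],nums[0] (no change) → 5 10 10 4 8 5 5 10 4 5 8 3 8
j=1: nums[1]=10 > 8 → no swap
j=2: nums[2]=10 > 8 → no swap
j=3: nums[3]=4 ≤ 8 → i=1, swap nums[1],nums[3] → 5 4 10 10 8 5 5 10 4 5 8 3 8
j=4: nums[4]=8 ≤ 8 → i=2, swap nums[2],nums[4] → 5 4 8 10 10 5 5 10 4 5 8 3 8
j=5: nums[5]=5 ≤ 8 → i=3, swap nums[3],nums[5] → 5 4 8 5 10 10 5 10 4 5 8 3 8
j=6: nums[6]=5 ≤ 8 → i=4, swap nums[4],nums[6] → 5 4 8 5 5 10 10 10 4 5 8 3 8
j=7: nums[7]=10 > 8 → no swap
j=8: nums[8]=4 ≤ 8 → i=5, swap nums[5],nums[8] → 5 4 8 5 5 4 10 10 10 5 8 3 8
j=9: nums[9]=5 ≤ 8 → i=6, swap nums[6],nums[9] → 5 4 8 5 5 4 5 10 10 10 8 3 8
j=10: nums[10]=8 ≤ 8 → i=7, swap nums[7],nums[10] → 5 4 8 5 5 4 5 8 10 10 10 3 8
j=11: nums[11]=3 ≤ 8 → i=8, swap nums[8],nums[11] → 5 4 8 5 5 4 5 8 3 10 10 10 8
final swap nums[9],nums[12] → 5 4 8 5 5 4 5 8 3 8 10 10 10; return 9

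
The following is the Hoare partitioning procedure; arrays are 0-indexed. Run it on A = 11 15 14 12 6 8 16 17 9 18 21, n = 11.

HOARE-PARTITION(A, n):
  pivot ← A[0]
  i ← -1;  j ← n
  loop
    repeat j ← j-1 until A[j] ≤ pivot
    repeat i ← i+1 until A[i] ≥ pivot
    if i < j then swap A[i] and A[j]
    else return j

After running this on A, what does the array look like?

9 8 6 12 14 15 16 17 11 18 21

pivot = A[0] = 11; i = -1, j = 11
j→8 (A[8]=9≤11), i→0 (A[0]=11≥11); i<j, swap → 9 15 14 12 6 8 16 17 11 18 21
j→5 (A[5]=8≤11), i→1 (A[1]=15≥11); i<j, swap → 9 8 14 12 6 15 16 17 11 18 21
j→4 (A[4]=6≤11), i→2 (A[2]=14≥11); i<j, swap → 9 8 6 12 14 15 16 17 11 18 21
j→2, i→3; i≥j, return j=2. A = 9 8 6 12 14 15 16 17 11 18 21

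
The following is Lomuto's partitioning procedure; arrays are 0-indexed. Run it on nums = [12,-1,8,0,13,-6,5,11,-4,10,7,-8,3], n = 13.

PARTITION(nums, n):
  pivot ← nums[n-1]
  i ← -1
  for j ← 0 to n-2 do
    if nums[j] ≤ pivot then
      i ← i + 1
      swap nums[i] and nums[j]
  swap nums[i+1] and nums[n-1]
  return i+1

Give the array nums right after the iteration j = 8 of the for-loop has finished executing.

[-1,0,-6,-4,13,8,5,11,12,10,7,-8,3]

pivot = nums[12] = 3; i = -1
j=0: nums[0]=12 > 3 → no swap
j=1: nums[1]=-1 ≤ 3 → i=0, swap nums[0],nums[1] → [-1,12,8,0,13,-6,5,11,-4,10,7,-8,3]
j=2: nums[2]=8 > 3 → no swap
j=3: nums[3]=0 ≤ 3 → i=1, swap nums[1],nums[3] → [-1,0,8,12,13,-6,5,11,-4,10,7,-8,3]
j=4: nums[4]=13 > 3 → no swap
j=5: nums[5]=-6 ≤ 3 → i=2, swap nums[2],nums[5] → [-1,0,-6,12,13,8,5,11,-4,10,7,-8,3]
j=6: nums[6]=5 > 3 → no swap
j=7: nums[7]=11 > 3 → no swap
j=8: nums[8]=-4 ≤ 3 → i=3, swap nums[3],nums[8] → [-1,0,-6,-4,13,8,5,11,12,10,7,-8,3]
(after j=8) nums = [-1,0,-6,-4,13,8,5,11,12,10,7,-8,3]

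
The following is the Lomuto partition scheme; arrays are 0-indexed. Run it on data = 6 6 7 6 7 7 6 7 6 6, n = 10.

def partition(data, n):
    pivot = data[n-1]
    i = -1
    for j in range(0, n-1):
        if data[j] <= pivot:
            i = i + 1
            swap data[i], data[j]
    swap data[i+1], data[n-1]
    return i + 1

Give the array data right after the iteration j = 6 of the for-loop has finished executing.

pivot = data[9] = 6; i = -1
j=0: data[0]=6 ≤ 6 → i=0, swap data[0],data[0] (no change) → 6 6 7 6 7 7 6 7 6 6
j=1: data[1]=6 ≤ 6 → i=1, swap data[1],data[1] (no change) → 6 6 7 6 7 7 6 7 6 6
j=2: data[2]=7 > 6 → no swap
j=3: data[3]=6 ≤ 6 → i=2, swap data[2],data[3] → 6 6 6 7 7 7 6 7 6 6
j=4: data[4]=7 > 6 → no swap
j=5: data[5]=7 > 6 → no swap
j=6: data[6]=6 ≤ 6 → i=3, swap data[3],data[6] → 6 6 6 6 7 7 7 7 6 6
(after j=6) data = 6 6 6 6 7 7 7 7 6 6

6 6 6 6 7 7 7 7 6 6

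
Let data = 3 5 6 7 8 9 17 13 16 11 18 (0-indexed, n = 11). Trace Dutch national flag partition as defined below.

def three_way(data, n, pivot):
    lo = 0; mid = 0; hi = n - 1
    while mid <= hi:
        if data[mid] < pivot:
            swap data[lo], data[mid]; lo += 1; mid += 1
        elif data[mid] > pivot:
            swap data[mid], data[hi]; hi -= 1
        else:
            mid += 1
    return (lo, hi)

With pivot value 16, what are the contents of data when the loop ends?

3 5 6 7 8 9 11 13 16 18 17

lo=0 mid=0 hi=10
3<16: swap(0,0), lo=1 mid=1 ⇒ 3 5 6 7 8 9 17 13 16 11 18
5<16: swap(1,1), lo=2 mid=2 ⇒ 3 5 6 7 8 9 17 13 16 11 18
6<16: swap(2,2), lo=3 mid=3 ⇒ 3 5 6 7 8 9 17 13 16 11 18
7<16: swap(3,3), lo=4 mid=4 ⇒ 3 5 6 7 8 9 17 13 16 11 18
8<16: swap(4,4), lo=5 mid=5 ⇒ 3 5 6 7 8 9 17 13 16 11 18
9<16: swap(5,5), lo=6 mid=6 ⇒ 3 5 6 7 8 9 17 13 16 11 18
17>16: swap(6,10), hi=9 ⇒ 3 5 6 7 8 9 18 13 16 11 17
18>16: swap(6,9), hi=8 ⇒ 3 5 6 7 8 9 11 13 16 18 17
11<16: swap(6,6), lo=7 mid=7 ⇒ 3 5 6 7 8 9 11 13 16 18 17
13<16: swap(7,7), lo=8 mid=8 ⇒ 3 5 6 7 8 9 11 13 16 18 17
16=16: mid=9
done. lo=8 hi=8; data=3 5 6 7 8 9 11 13 16 18 17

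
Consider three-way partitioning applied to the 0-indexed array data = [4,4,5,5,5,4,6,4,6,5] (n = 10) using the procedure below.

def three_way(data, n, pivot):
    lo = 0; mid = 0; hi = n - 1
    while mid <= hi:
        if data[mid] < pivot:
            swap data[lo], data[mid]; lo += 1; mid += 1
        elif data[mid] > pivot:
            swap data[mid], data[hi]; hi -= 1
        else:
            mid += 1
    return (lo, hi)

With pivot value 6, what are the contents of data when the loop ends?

[4,4,5,5,5,4,4,5,6,6]

pivot = 6; lo=0, mid=0, hi=9
data[mid]=4<6: swap data[0],data[0]; lo=1,mid=1 → [4,4,5,5,5,4,6,4,6,5]
data[mid]=4<6: swap data[1],data[1]; lo=2,mid=2 → [4,4,5,5,5,4,6,4,6,5]
data[mid]=5<6: swap data[2],data[2]; lo=3,mid=3 → [4,4,5,5,5,4,6,4,6,5]
data[mid]=5<6: swap data[3],data[3]; lo=4,mid=4 → [4,4,5,5,5,4,6,4,6,5]
data[mid]=5<6: swap data[4],data[4]; lo=5,mid=5 → [4,4,5,5,5,4,6,4,6,5]
data[mid]=4<6: swap data[5],data[5]; lo=6,mid=6 → [4,4,5,5,5,4,6,4,6,5]
data[mid]=6=6: mid=7
data[mid]=4<6: swap data[6],data[7]; lo=7,mid=8 → [4,4,5,5,5,4,4,6,6,5]
data[mid]=6=6: mid=9
data[mid]=5<6: swap data[7],data[9]; lo=8,mid=10 → [4,4,5,5,5,4,4,5,6,6]
end: lo=8, hi=9; data = [4,4,5,5,5,4,4,5,6,6]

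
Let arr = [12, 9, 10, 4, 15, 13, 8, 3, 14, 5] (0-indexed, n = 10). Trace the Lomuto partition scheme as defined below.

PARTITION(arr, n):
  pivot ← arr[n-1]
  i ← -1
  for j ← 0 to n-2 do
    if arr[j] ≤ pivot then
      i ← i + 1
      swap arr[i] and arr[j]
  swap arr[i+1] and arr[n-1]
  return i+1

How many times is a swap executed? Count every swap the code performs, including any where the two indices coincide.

3

pivot = arr[9] = 5; i = -1
j=0: arr[0]=12 > 5 → no swap
j=1: arr[1]=9 > 5 → no swap
j=2: arr[2]=10 > 5 → no swap
j=3: arr[3]=4 ≤ 5 → i=0, swap arr[0],arr[3] → [4, 9, 10, 12, 15, 13, 8, 3, 14, 5]
j=4: arr[4]=15 > 5 → no swap
j=5: arr[5]=13 > 5 → no swap
j=6: arr[6]=8 > 5 → no swap
j=7: arr[7]=3 ≤ 5 → i=1, swap arr[1],arr[7] → [4, 3, 10, 12, 15, 13, 8, 9, 14, 5]
j=8: arr[8]=14 > 5 → no swap
final swap arr[2],arr[9] → [4, 3, 5, 12, 15, 13, 8, 9, 14, 10]; return 2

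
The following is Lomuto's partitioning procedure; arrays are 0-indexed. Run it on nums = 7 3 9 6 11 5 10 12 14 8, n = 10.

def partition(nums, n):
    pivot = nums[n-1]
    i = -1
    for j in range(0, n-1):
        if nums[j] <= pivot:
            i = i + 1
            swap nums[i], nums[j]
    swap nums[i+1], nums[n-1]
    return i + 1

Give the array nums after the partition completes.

pivot = nums[9] = 8; i = -1
j=0: nums[0]=7 ≤ 8 → i=0, swap nums[0],nums[0] (no change) → 7 3 9 6 11 5 10 12 14 8
j=1: nums[1]=3 ≤ 8 → i=1, swap nums[1],nums[1] (no change) → 7 3 9 6 11 5 10 12 14 8
j=2: nums[2]=9 > 8 → no swap
j=3: nums[3]=6 ≤ 8 → i=2, swap nums[2],nums[3] → 7 3 6 9 11 5 10 12 14 8
j=4: nums[4]=11 > 8 → no swap
j=5: nums[5]=5 ≤ 8 → i=3, swap nums[3],nums[5] → 7 3 6 5 11 9 10 12 14 8
j=6: nums[6]=10 > 8 → no swap
j=7: nums[7]=12 > 8 → no swap
j=8: nums[8]=14 > 8 → no swap
final swap nums[4],nums[9] → 7 3 6 5 8 9 10 12 14 11; return 4

7 3 6 5 8 9 10 12 14 11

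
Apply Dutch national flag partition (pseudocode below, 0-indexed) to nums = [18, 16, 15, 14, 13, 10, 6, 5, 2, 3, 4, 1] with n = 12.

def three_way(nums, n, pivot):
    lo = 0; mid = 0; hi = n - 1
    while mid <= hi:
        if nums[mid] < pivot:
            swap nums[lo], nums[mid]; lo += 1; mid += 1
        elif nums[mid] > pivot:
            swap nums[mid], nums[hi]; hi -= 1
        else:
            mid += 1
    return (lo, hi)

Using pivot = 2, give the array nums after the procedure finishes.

[1, 2, 14, 13, 10, 6, 5, 15, 3, 4, 16, 18]

pivot = 2; lo=0, mid=0, hi=11
nums[mid]=18>2: swap nums[0],nums[11]; hi=10 → [1, 16, 15, 14, 13, 10, 6, 5, 2, 3, 4, 18]
nums[mid]=1<2: swap nums[0],nums[0]; lo=1,mid=1 → [1, 16, 15, 14, 13, 10, 6, 5, 2, 3, 4, 18]
nums[mid]=16>2: swap nums[1],nums[10]; hi=9 → [1, 4, 15, 14, 13, 10, 6, 5, 2, 3, 16, 18]
nums[mid]=4>2: swap nums[1],nums[9]; hi=8 → [1, 3, 15, 14, 13, 10, 6, 5, 2, 4, 16, 18]
nums[mid]=3>2: swap nums[1],nums[8]; hi=7 → [1, 2, 15, 14, 13, 10, 6, 5, 3, 4, 16, 18]
nums[mid]=2=2: mid=2
nums[mid]=15>2: swap nums[2],nums[7]; hi=6 → [1, 2, 5, 14, 13, 10, 6, 15, 3, 4, 16, 18]
nums[mid]=5>2: swap nums[2],nums[6]; hi=5 → [1, 2, 6, 14, 13, 10, 5, 15, 3, 4, 16, 18]
nums[mid]=6>2: swap nums[2],nums[5]; hi=4 → [1, 2, 10, 14, 13, 6, 5, 15, 3, 4, 16, 18]
nums[mid]=10>2: swap nums[2],nums[4]; hi=3 → [1, 2, 13, 14, 10, 6, 5, 15, 3, 4, 16, 18]
nums[mid]=13>2: swap nums[2],nums[3]; hi=2 → [1, 2, 14, 13, 10, 6, 5, 15, 3, 4, 16, 18]
nums[mid]=14>2: swap nums[2],nums[2]; hi=1 → [1, 2, 14, 13, 10, 6, 5, 15, 3, 4, 16, 18]
end: lo=1, hi=1; nums = [1, 2, 14, 13, 10, 6, 5, 15, 3, 4, 16, 18]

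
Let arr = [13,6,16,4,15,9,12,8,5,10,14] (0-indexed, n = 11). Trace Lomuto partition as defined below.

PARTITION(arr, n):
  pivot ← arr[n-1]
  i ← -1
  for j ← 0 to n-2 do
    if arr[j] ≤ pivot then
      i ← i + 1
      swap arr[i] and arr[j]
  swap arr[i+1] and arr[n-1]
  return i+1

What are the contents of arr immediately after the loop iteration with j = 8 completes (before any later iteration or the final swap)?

pivot=14, i=-1
j=0: 13≤14, i=0, swap(0,0) ⇒ [13,6,16,4,15,9,12,8,5,10,14]
j=1: 6≤14, i=1, swap(1,1) ⇒ [13,6,16,4,15,9,12,8,5,10,14]
j=2: 16>14, skip
j=3: 4≤14, i=2, swap(2,3) ⇒ [13,6,4,16,15,9,12,8,5,10,14]
j=4: 15>14, skip
j=5: 9≤14, i=3, swap(3,5) ⇒ [13,6,4,9,15,16,12,8,5,10,14]
j=6: 12≤14, i=4, swap(4,6) ⇒ [13,6,4,9,12,16,15,8,5,10,14]
j=7: 8≤14, i=5, swap(5,7) ⇒ [13,6,4,9,12,8,15,16,5,10,14]
j=8: 5≤14, i=6, swap(6,8) ⇒ [13,6,4,9,12,8,5,16,15,10,14]
(after j=8) arr = [13,6,4,9,12,8,5,16,15,10,14]

[13,6,4,9,12,8,5,16,15,10,14]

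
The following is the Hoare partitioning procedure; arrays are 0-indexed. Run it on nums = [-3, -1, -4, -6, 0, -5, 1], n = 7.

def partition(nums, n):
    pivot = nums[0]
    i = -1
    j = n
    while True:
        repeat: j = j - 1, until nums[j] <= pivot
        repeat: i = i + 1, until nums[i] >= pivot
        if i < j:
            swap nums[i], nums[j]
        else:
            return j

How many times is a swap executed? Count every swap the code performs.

2

pivot = nums[0] = -3; i = -1, j = 7
j→5 (nums[5]=-5≤-3), i→0 (nums[0]=-3≥-3); i<j, swap → [-5, -1, -4, -6, 0, -3, 1]
j→3 (nums[3]=-6≤-3), i→1 (nums[1]=-1≥-3); i<j, swap → [-5, -6, -4, -1, 0, -3, 1]
j→2, i→3; i≥j, return j=2. nums = [-5, -6, -4, -1, 0, -3, 1]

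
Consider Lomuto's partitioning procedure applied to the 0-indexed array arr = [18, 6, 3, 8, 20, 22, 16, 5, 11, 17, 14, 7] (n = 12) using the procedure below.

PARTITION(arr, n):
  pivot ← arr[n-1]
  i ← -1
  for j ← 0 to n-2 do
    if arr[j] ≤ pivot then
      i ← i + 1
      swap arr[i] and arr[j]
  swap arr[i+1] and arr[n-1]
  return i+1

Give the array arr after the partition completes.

[6, 3, 5, 7, 20, 22, 16, 18, 11, 17, 14, 8]

pivot = arr[11] = 7; i = -1
j=0: arr[0]=18 > 7 → no swap
j=1: arr[1]=6 ≤ 7 → i=0, swap arr[0],arr[1] → [6, 18, 3, 8, 20, 22, 16, 5, 11, 17, 14, 7]
j=2: arr[2]=3 ≤ 7 → i=1, swap arr[1],arr[2] → [6, 3, 18, 8, 20, 22, 16, 5, 11, 17, 14, 7]
j=3: arr[3]=8 > 7 → no swap
j=4: arr[4]=20 > 7 → no swap
j=5: arr[5]=22 > 7 → no swap
j=6: arr[6]=16 > 7 → no swap
j=7: arr[7]=5 ≤ 7 → i=2, swap arr[2],arr[7] → [6, 3, 5, 8, 20, 22, 16, 18, 11, 17, 14, 7]
j=8: arr[8]=11 > 7 → no swap
j=9: arr[9]=17 > 7 → no swap
j=10: arr[10]=14 > 7 → no swap
final swap arr[3],arr[11] → [6, 3, 5, 7, 20, 22, 16, 18, 11, 17, 14, 8]; return 3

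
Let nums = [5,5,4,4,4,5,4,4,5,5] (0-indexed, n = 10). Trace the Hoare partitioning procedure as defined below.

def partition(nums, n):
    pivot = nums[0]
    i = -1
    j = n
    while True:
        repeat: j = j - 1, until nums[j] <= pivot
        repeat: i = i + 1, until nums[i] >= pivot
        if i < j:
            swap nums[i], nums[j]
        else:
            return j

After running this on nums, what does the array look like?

pivot = nums[0] = 5; i = -1, j = 10
j→9 (nums[9]=5≤5), i→0 (nums[0]=5≥5); i<j, swap → [5,5,4,4,4,5,4,4,5,5]
j→8 (nums[8]=5≤5), i→1 (nums[1]=5≥5); i<j, swap → [5,5,4,4,4,5,4,4,5,5]
j→7 (nums[7]=4≤5), i→5 (nums[5]=5≥5); i<j, swap → [5,5,4,4,4,4,4,5,5,5]
j→6, i→7; i≥j, return j=6. nums = [5,5,4,4,4,4,4,5,5,5]

[5,5,4,4,4,4,4,5,5,5]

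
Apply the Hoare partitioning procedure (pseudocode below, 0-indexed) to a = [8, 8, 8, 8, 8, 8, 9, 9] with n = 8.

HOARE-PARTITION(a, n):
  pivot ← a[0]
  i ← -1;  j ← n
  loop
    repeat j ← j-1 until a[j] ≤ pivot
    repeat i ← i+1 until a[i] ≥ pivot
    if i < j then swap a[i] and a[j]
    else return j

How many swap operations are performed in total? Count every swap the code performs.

pivot=8
j stops at 5 (8), i stops at 0 (8); swap ⇒ [8, 8, 8, 8, 8, 8, 9, 9]
j stops at 4 (8), i stops at 1 (8); swap ⇒ [8, 8, 8, 8, 8, 8, 9, 9]
j stops at 3 (8), i stops at 2 (8); swap ⇒ [8, 8, 8, 8, 8, 8, 9, 9]
j stops at 2, i stops at 3; i≥j ⇒ return 2. a=[8, 8, 8, 8, 8, 8, 9, 9]

3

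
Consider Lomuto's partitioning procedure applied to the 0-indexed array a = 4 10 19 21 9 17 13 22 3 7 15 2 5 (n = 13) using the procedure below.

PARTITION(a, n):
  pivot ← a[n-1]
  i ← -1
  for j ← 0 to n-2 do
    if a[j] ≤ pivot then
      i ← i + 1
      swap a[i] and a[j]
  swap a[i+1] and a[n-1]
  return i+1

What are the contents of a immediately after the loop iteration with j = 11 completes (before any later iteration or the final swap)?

4 3 2 21 9 17 13 22 10 7 15 19 5

pivot=5, i=-1
j=0: 4≤5, i=0, swap(0,0) ⇒ 4 10 19 21 9 17 13 22 3 7 15 2 5
j=1: 10>5, skip
j=2: 19>5, skip
j=3: 21>5, skip
j=4: 9>5, skip
j=5: 17>5, skip
j=6: 13>5, skip
j=7: 22>5, skip
j=8: 3≤5, i=1, swap(1,8) ⇒ 4 3 19 21 9 17 13 22 10 7 15 2 5
j=9: 7>5, skip
j=10: 15>5, skip
j=11: 2≤5, i=2, swap(2,11) ⇒ 4 3 2 21 9 17 13 22 10 7 15 19 5
(after j=11) a = 4 3 2 21 9 17 13 22 10 7 15 19 5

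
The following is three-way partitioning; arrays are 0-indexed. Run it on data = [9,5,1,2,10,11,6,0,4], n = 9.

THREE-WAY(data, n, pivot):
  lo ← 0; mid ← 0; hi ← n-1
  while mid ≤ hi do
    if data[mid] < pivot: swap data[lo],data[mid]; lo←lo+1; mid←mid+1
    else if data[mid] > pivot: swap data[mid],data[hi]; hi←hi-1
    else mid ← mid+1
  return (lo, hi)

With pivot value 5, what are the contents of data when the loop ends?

[4,1,2,0,5,6,11,10,9]

pivot = 5; lo=0, mid=0, hi=8
data[mid]=9>5: swap data[0],data[8]; hi=7 → [4,5,1,2,10,11,6,0,9]
data[mid]=4<5: swap data[0],data[0]; lo=1,mid=1 → [4,5,1,2,10,11,6,0,9]
data[mid]=5=5: mid=2
data[mid]=1<5: swap data[1],data[2]; lo=2,mid=3 → [4,1,5,2,10,11,6,0,9]
data[mid]=2<5: swap data[2],data[3]; lo=3,mid=4 → [4,1,2,5,10,11,6,0,9]
data[mid]=10>5: swap data[4],data[7]; hi=6 → [4,1,2,5,0,11,6,10,9]
data[mid]=0<5: swap data[3],data[4]; lo=4,mid=5 → [4,1,2,0,5,11,6,10,9]
data[mid]=11>5: swap data[5],data[6]; hi=5 → [4,1,2,0,5,6,11,10,9]
data[mid]=6>5: swap data[5],data[5]; hi=4 → [4,1,2,0,5,6,11,10,9]
end: lo=4, hi=4; data = [4,1,2,0,5,6,11,10,9]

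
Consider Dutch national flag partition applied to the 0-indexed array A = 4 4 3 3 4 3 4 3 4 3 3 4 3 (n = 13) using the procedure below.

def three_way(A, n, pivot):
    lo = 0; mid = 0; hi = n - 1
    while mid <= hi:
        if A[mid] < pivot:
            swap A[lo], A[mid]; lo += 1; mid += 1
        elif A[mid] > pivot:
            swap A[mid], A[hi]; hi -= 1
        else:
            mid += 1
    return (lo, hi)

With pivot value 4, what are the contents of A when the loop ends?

lo=0 mid=0 hi=12
4=4: mid=1
4=4: mid=2
3<4: swap(0,2), lo=1 mid=3 ⇒ 3 4 4 3 4 3 4 3 4 3 3 4 3
3<4: swap(1,3), lo=2 mid=4 ⇒ 3 3 4 4 4 3 4 3 4 3 3 4 3
4=4: mid=5
3<4: swap(2,5), lo=3 mid=6 ⇒ 3 3 3 4 4 4 4 3 4 3 3 4 3
4=4: mid=7
3<4: swap(3,7), lo=4 mid=8 ⇒ 3 3 3 3 4 4 4 4 4 3 3 4 3
4=4: mid=9
3<4: swap(4,9), lo=5 mid=10 ⇒ 3 3 3 3 3 4 4 4 4 4 3 4 3
3<4: swap(5,10), lo=6 mid=11 ⇒ 3 3 3 3 3 3 4 4 4 4 4 4 3
4=4: mid=12
3<4: swap(6,12), lo=7 mid=13 ⇒ 3 3 3 3 3 3 3 4 4 4 4 4 4
done. lo=7 hi=12; A=3 3 3 3 3 3 3 4 4 4 4 4 4

3 3 3 3 3 3 3 4 4 4 4 4 4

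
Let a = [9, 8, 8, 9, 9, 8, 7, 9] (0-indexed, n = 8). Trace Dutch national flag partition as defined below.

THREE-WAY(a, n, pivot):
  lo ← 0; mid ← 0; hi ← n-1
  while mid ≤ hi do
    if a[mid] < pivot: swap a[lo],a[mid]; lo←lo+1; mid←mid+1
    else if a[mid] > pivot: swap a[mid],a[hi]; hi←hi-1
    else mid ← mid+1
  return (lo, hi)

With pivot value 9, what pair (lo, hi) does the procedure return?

lo=0 mid=0 hi=7
9=9: mid=1
8<9: swap(0,1), lo=1 mid=2 ⇒ [8, 9, 8, 9, 9, 8, 7, 9]
8<9: swap(1,2), lo=2 mid=3 ⇒ [8, 8, 9, 9, 9, 8, 7, 9]
9=9: mid=4
9=9: mid=5
8<9: swap(2,5), lo=3 mid=6 ⇒ [8, 8, 8, 9, 9, 9, 7, 9]
7<9: swap(3,6), lo=4 mid=7 ⇒ [8, 8, 8, 7, 9, 9, 9, 9]
9=9: mid=8
done. lo=4 hi=7; a=[8, 8, 8, 7, 9, 9, 9, 9]

(4, 7)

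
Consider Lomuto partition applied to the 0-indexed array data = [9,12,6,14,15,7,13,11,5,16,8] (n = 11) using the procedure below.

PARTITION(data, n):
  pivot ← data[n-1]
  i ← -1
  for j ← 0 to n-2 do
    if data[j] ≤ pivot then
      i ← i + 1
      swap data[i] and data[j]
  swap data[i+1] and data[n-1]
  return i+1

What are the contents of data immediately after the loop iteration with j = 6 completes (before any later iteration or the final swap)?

pivot=8, i=-1
j=0: 9>8, skip
j=1: 12>8, skip
j=2: 6≤8, i=0, swap(0,2) ⇒ [6,12,9,14,15,7,13,11,5,16,8]
j=3: 14>8, skip
j=4: 15>8, skip
j=5: 7≤8, i=1, swap(1,5) ⇒ [6,7,9,14,15,12,13,11,5,16,8]
j=6: 13>8, skip
(after j=6) data = [6,7,9,14,15,12,13,11,5,16,8]

[6,7,9,14,15,12,13,11,5,16,8]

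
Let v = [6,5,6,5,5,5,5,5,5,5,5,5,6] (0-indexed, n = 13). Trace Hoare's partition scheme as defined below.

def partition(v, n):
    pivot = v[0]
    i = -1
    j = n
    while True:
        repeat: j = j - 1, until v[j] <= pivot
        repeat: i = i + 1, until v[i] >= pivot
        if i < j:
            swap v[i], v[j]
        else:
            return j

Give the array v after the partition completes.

[6,5,5,5,5,5,5,5,5,5,5,6,6]

pivot=6
j stops at 12 (6), i stops at 0 (6); swap ⇒ [6,5,6,5,5,5,5,5,5,5,5,5,6]
j stops at 11 (5), i stops at 2 (6); swap ⇒ [6,5,5,5,5,5,5,5,5,5,5,6,6]
j stops at 10, i stops at 11; i≥j ⇒ return 10. v=[6,5,5,5,5,5,5,5,5,5,5,6,6]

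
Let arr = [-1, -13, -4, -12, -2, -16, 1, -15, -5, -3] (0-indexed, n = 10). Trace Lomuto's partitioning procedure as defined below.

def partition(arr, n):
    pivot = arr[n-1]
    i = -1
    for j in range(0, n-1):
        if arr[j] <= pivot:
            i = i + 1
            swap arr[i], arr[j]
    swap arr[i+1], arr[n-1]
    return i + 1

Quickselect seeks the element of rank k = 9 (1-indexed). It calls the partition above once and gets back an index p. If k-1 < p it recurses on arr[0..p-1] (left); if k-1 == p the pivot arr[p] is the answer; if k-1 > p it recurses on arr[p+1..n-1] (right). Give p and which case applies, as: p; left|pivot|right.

pivot=-3, i=-1
j=0: -1>-3, skip
j=1: -13≤-3, i=0, swap(0,1) ⇒ [-13, -1, -4, -12, -2, -16, 1, -15, -5, -3]
j=2: -4≤-3, i=1, swap(1,2) ⇒ [-13, -4, -1, -12, -2, -16, 1, -15, -5, -3]
j=3: -12≤-3, i=2, swap(2,3) ⇒ [-13, -4, -12, -1, -2, -16, 1, -15, -5, -3]
j=4: -2>-3, skip
j=5: -16≤-3, i=3, swap(3,5) ⇒ [-13, -4, -12, -16, -2, -1, 1, -15, -5, -3]
j=6: 1>-3, skip
j=7: -15≤-3, i=4, swap(4,7) ⇒ [-13, -4, -12, -16, -15, -1, 1, -2, -5, -3]
j=8: -5≤-3, i=5, swap(5,8) ⇒ [-13, -4, -12, -16, -15, -5, 1, -2, -1, -3]
swap(6,9) ⇒ [-13, -4, -12, -16, -15, -5, -3, -2, -1, 1]; return 6
p = 6; k-1 = 8 > 6 ⇒ right

6; right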